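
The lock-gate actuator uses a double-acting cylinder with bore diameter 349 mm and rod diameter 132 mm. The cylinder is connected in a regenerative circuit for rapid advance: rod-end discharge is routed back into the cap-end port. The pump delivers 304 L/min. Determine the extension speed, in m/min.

v ≈ 22.2 m/min

In regeneration the rod-end outflow joins the pump flow into the cap end, so the net volume the pump must supply per unit advance equals the rod cross-section area.
Rod cross-section A_rod = π/4 × (132 mm)² = 13680 mm^2
v = Q_pump / A_rod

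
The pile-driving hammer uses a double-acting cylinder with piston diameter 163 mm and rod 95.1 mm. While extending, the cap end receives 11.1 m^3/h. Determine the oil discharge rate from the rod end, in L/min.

Cap-side area A_cap = π/4 × (163 mm)² = 20870 mm^2
Rod-side annular area A_ann = π/4 × (163² − 95.1²) = 13760 mm^2
Piston speed v = Q_in/A_cap; rod-end outflow Q_out = v × A_ann = Q_in × A_ann/A_cap.

Q_out ≈ 122 L/min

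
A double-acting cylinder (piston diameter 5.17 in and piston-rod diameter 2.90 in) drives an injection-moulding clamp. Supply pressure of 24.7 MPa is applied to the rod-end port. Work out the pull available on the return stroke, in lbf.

F ≈ 51500 lbf

Rod-side annular area A_ann = π/4 × (5.17² − 2.90²) = 14.39 in^2
On retraction the pressure acts on the annular area (bore minus rod).
F = P × A_ann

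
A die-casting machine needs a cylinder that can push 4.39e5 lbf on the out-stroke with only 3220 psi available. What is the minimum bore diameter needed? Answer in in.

Extension force acts on the full piston face: F = P × (π/4)D².
D = √(4F / (πP)) = √(4 × 4.39e5 lbf / (π × 3220 psi))

D ≈ 13.2 in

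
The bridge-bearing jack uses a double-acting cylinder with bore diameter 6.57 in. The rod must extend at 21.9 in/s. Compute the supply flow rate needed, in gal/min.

Cap-side area A_cap = π/4 × (6.57 in)² = 33.90 in^2
Q = A × v

Q ≈ 193 gal/min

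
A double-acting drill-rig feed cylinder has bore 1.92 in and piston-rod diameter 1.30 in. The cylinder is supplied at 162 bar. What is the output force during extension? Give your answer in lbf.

Cap-side area A_cap = π/4 × (1.92 in)² = 2.895 in^2
F = P × A_cap = 162 bar × A_cap

F ≈ 6800 lbf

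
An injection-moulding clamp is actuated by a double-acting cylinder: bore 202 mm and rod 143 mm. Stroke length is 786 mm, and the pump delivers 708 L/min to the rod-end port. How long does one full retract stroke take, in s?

t ≈ 1.06 s

Rod-side annular area A_ann = π/4 × (202² − 143²) = 15990 mm^2
Swept volume V = A × L; t = V / Q = A·L / Q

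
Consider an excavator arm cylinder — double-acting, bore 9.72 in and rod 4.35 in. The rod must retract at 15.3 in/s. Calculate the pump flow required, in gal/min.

Rod-side annular area A_ann = π/4 × (9.72² − 4.35²) = 59.34 in^2
Q = A × v

Q ≈ 236 gal/min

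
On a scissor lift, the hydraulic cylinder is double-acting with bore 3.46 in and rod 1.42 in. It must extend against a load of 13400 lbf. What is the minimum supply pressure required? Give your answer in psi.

Cap-side area A_cap = π/4 × (3.46 in)² = 9.402 in^2
P = F / A = 13400 lbf / A

P ≈ 1430 psi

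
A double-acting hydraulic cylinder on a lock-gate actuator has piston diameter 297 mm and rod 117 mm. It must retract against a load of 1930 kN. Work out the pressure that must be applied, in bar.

P ≈ 330 bar

Rod-side annular area A_ann = π/4 × (297² − 117²) = 58530 mm^2
Retraction: pressure acts on the annular area.
P = F / A = 1930 kN / A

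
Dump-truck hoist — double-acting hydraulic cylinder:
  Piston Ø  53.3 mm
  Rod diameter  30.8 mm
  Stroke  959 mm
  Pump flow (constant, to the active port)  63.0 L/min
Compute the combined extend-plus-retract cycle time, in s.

Cap-side area A_cap = π/4 × (53.3 mm)² = 2231 mm^2
Rod-side annular area A_ann = π/4 × (53.3² − 30.8²) = 1486 mm^2
t_ext = A_cap·L/Q = 2.038 s
t_ret = A_ann·L/Q = 1.357 s
t_cycle = t_ext + t_ret

t ≈ 3.40 s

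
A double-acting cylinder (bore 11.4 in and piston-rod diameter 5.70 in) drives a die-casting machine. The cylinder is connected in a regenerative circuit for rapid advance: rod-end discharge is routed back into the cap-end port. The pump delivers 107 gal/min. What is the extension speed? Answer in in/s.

In regeneration the rod-end outflow joins the pump flow into the cap end, so the net volume the pump must supply per unit advance equals the rod cross-section area.
Rod cross-section A_rod = π/4 × (5.70 in)² = 25.52 in^2
v = Q_pump / A_rod

v ≈ 16.1 in/s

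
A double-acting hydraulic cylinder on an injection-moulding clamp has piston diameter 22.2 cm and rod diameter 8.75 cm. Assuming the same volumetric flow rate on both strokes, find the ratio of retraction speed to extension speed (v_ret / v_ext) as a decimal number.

Cap-side area A_cap = π/4 × (22.2 cm)² = 387.1 cm^2
Rod-side annular area A_ann = π/4 × (22.2² − 8.75²) = 326.9 cm^2
For equal Q, v ∝ 1/A, so v_ret/v_ext = A_cap/A_ann.

v_ret/v_ext ≈ 1.18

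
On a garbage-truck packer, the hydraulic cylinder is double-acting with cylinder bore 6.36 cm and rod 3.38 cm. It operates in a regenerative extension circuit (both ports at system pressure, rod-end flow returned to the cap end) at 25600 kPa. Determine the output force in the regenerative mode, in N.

F ≈ 23000 N

With equal pressure on both faces, forces on the annular region cancel; the net push is pressure × rod cross-section.
Rod cross-section A_rod = π/4 × (3.38 cm)² = 8.973 cm^2
F = P × A_rod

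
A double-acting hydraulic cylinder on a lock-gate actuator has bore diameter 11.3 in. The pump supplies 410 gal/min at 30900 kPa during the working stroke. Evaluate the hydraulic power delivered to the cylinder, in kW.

Hydraulic power = P × Q

W ≈ 799 kW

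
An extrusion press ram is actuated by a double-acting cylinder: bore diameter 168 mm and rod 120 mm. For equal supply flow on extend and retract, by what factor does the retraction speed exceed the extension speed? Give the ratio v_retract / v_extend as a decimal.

Cap-side area A_cap = π/4 × (168 mm)² = 22170 mm^2
Rod-side annular area A_ann = π/4 × (168² − 120²) = 10860 mm^2
For equal Q, v ∝ 1/A, so v_ret/v_ext = A_cap/A_ann.

v_ret/v_ext ≈ 2.04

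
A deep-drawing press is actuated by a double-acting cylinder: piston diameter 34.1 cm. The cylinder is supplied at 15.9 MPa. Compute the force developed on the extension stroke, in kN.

F ≈ 1450 kN

Cap-side area A_cap = π/4 × (34.1 cm)² = 913.3 cm^2
F = P × A_cap = 15.9 MPa × A_cap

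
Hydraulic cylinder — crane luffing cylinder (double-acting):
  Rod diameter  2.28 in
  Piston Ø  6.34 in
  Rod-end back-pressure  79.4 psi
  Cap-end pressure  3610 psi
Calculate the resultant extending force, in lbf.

F ≈ 1.12e5 lbf

Cap-side area A_cap = π/4 × (6.34 in)² = 31.57 in^2
Rod-side annular area A_ann = π/4 × (6.34² − 2.28²) = 27.49 in^2
Net thrust = P_cap·A_cap − P_rod·A_ann = 1.140e5 lbf − 2182 lbf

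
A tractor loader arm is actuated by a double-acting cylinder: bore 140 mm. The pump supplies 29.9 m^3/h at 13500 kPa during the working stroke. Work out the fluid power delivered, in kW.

Hydraulic power = P × Q

W ≈ 112 kW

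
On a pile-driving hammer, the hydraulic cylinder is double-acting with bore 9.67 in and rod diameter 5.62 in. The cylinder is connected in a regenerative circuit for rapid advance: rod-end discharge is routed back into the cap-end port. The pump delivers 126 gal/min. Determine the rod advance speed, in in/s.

v ≈ 19.6 in/s

In regeneration the rod-end outflow joins the pump flow into the cap end, so the net volume the pump must supply per unit advance equals the rod cross-section area.
Rod cross-section A_rod = π/4 × (5.62 in)² = 24.81 in^2
v = Q_pump / A_rod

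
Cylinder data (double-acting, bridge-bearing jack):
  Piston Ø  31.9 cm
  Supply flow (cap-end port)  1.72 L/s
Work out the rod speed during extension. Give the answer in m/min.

v ≈ 1.29 m/min

Cap-side area A_cap = π/4 × (31.9 cm)² = 799.2 cm^2
v = Q / A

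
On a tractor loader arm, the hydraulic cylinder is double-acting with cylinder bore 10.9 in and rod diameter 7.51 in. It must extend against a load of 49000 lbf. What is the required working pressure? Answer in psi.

P ≈ 525 psi

Cap-side area A_cap = π/4 × (10.9 in)² = 93.31 in^2
P = F / A = 49000 lbf / A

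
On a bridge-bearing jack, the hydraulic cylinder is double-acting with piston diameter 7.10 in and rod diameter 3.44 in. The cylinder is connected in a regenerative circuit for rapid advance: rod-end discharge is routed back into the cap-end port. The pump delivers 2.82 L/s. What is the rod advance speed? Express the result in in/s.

v ≈ 18.5 in/s

In regeneration the rod-end outflow joins the pump flow into the cap end, so the net volume the pump must supply per unit advance equals the rod cross-section area.
Rod cross-section A_rod = π/4 × (3.44 in)² = 9.294 in^2
v = Q_pump / A_rod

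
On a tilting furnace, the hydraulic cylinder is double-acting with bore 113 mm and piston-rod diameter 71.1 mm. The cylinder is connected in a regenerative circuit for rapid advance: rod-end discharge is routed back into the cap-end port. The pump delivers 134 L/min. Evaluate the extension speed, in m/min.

v ≈ 33.8 m/min

In regeneration the rod-end outflow joins the pump flow into the cap end, so the net volume the pump must supply per unit advance equals the rod cross-section area.
Rod cross-section A_rod = π/4 × (71.1 mm)² = 3970 mm^2
v = Q_pump / A_rod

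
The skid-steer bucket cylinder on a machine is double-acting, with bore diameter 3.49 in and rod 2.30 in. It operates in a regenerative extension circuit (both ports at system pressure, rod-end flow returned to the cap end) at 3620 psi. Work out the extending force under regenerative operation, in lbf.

F ≈ 15000 lbf

With equal pressure on both faces, forces on the annular region cancel; the net push is pressure × rod cross-section.
Rod cross-section A_rod = π/4 × (2.30 in)² = 4.155 in^2
F = P × A_rod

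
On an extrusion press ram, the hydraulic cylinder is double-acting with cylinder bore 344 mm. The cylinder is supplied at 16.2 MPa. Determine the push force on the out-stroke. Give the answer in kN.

F ≈ 1510 kN

Cap-side area A_cap = π/4 × (344 mm)² = 92940 mm^2
F = P × A_cap = 16.2 MPa × A_cap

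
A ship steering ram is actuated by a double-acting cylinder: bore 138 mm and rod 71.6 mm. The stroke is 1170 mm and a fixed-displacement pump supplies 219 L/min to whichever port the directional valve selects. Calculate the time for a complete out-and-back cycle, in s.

t ≈ 8.30 s

Cap-side area A_cap = π/4 × (138 mm)² = 14960 mm^2
Rod-side annular area A_ann = π/4 × (138² − 71.6²) = 10930 mm^2
t_ext = A_cap·L/Q = 4.794 s
t_ret = A_ann·L/Q = 3.504 s
t_cycle = t_ext + t_ret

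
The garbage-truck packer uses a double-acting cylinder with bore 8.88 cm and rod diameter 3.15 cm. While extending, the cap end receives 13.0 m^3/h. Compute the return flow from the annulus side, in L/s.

Cap-side area A_cap = π/4 × (8.88 cm)² = 61.93 cm^2
Rod-side annular area A_ann = π/4 × (8.88² − 3.15²) = 54.14 cm^2
Piston speed v = Q_in/A_cap; rod-end outflow Q_out = v × A_ann = Q_in × A_ann/A_cap.

Q_out ≈ 3.16 L/s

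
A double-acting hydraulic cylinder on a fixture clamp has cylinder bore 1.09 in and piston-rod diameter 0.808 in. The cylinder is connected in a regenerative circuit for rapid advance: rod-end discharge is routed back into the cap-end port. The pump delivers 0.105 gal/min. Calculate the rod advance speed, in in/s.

In regeneration the rod-end outflow joins the pump flow into the cap end, so the net volume the pump must supply per unit advance equals the rod cross-section area.
Rod cross-section A_rod = π/4 × (0.808 in)² = 0.5128 in^2
v = Q_pump / A_rod

v ≈ 0.788 in/s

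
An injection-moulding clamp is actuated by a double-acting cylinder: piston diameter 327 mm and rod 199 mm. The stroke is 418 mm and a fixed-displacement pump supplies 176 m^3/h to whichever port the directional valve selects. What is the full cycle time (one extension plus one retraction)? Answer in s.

t ≈ 1.17 s

Cap-side area A_cap = π/4 × (327 mm)² = 83980 mm^2
Rod-side annular area A_ann = π/4 × (327² − 199²) = 52880 mm^2
t_ext = A_cap·L/Q = 0.7180 s
t_ret = A_ann·L/Q = 0.4521 s
t_cycle = t_ext + t_ret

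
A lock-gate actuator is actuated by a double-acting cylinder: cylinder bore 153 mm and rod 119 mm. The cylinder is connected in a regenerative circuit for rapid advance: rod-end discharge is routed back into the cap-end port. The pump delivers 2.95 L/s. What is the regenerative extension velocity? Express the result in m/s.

In regeneration the rod-end outflow joins the pump flow into the cap end, so the net volume the pump must supply per unit advance equals the rod cross-section area.
Rod cross-section A_rod = π/4 × (119 mm)² = 11120 mm^2
v = Q_pump / A_rod

v ≈ 0.265 m/s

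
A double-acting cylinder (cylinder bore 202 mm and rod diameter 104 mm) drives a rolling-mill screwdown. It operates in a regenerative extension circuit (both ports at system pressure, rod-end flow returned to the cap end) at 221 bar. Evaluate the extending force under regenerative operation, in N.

F ≈ 1.88e5 N

With equal pressure on both faces, forces on the annular region cancel; the net push is pressure × rod cross-section.
Rod cross-section A_rod = π/4 × (104 mm)² = 8495 mm^2
F = P × A_rod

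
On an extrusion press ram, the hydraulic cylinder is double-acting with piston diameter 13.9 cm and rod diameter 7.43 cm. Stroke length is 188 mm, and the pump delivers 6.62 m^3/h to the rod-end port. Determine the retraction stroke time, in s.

t ≈ 1.11 s

Rod-side annular area A_ann = π/4 × (13.9² − 7.43²) = 108.4 cm^2
Swept volume V = A × L; t = V / Q = A·L / Q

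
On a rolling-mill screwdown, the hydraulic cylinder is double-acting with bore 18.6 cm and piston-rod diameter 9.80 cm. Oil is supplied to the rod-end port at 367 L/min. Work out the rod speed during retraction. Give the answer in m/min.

v ≈ 18.7 m/min

Rod-side annular area A_ann = π/4 × (18.6² − 9.80²) = 196.3 cm^2
Flow into the rod-end port fills the annular volume.
v = Q / A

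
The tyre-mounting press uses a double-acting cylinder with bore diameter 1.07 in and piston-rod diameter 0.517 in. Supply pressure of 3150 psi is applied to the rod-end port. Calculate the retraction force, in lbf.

Rod-side annular area A_ann = π/4 × (1.07² − 0.517²) = 0.6893 in^2
On retraction the pressure acts on the annular area (bore minus rod).
F = P × A_ann

F ≈ 2170 lbf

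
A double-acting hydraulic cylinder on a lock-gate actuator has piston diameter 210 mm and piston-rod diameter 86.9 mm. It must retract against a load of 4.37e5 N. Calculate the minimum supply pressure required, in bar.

Rod-side annular area A_ann = π/4 × (210² − 86.9²) = 28710 mm^2
Retraction: pressure acts on the annular area.
P = F / A = 4.37e5 N / A

P ≈ 152 bar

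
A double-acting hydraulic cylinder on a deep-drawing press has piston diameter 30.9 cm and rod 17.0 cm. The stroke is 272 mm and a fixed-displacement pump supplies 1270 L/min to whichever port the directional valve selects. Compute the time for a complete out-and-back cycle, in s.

Cap-side area A_cap = π/4 × (30.9 cm)² = 749.9 cm^2
Rod-side annular area A_ann = π/4 × (30.9² − 17.0²) = 522.9 cm^2
t_ext = A_cap·L/Q = 0.9637 s
t_ret = A_ann·L/Q = 0.6720 s
t_cycle = t_ext + t_ret

t ≈ 1.64 s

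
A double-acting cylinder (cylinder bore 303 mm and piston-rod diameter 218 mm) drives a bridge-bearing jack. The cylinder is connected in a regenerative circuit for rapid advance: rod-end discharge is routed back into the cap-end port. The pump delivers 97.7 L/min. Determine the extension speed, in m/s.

In regeneration the rod-end outflow joins the pump flow into the cap end, so the net volume the pump must supply per unit advance equals the rod cross-section area.
Rod cross-section A_rod = π/4 × (218 mm)² = 37330 mm^2
v = Q_pump / A_rod

v ≈ 0.0436 m/s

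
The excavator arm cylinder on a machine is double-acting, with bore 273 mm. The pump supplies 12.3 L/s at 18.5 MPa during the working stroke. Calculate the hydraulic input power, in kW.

W ≈ 228 kW

Hydraulic power = P × Q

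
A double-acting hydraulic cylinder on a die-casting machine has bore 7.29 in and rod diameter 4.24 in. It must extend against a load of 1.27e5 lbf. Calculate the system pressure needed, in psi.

P ≈ 3040 psi

Cap-side area A_cap = π/4 × (7.29 in)² = 41.74 in^2
P = F / A = 1.27e5 lbf / A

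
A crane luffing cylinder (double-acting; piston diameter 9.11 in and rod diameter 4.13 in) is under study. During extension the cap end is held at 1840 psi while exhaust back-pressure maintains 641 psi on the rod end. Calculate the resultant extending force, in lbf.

Cap-side area A_cap = π/4 × (9.11 in)² = 65.18 in^2
Rod-side annular area A_ann = π/4 × (9.11² − 4.13²) = 51.79 in^2
Net thrust = P_cap·A_cap − P_rod·A_ann = 1.199e5 lbf − 33190 lbf

F ≈ 86700 lbf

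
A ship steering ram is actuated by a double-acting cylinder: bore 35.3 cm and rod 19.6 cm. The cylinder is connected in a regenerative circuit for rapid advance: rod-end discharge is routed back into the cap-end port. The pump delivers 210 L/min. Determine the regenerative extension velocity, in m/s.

v ≈ 0.116 m/s

In regeneration the rod-end outflow joins the pump flow into the cap end, so the net volume the pump must supply per unit advance equals the rod cross-section area.
Rod cross-section A_rod = π/4 × (19.6 cm)² = 301.7 cm^2
v = Q_pump / A_rod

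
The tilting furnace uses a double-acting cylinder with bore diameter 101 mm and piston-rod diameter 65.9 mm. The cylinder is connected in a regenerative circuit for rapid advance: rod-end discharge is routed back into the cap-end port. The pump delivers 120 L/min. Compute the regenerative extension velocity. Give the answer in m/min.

In regeneration the rod-end outflow joins the pump flow into the cap end, so the net volume the pump must supply per unit advance equals the rod cross-section area.
Rod cross-section A_rod = π/4 × (65.9 mm)² = 3411 mm^2
v = Q_pump / A_rod

v ≈ 35.2 m/min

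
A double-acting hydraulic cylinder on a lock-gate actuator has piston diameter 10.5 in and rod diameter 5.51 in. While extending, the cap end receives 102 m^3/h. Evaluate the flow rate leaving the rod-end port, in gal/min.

Cap-side area A_cap = π/4 × (10.5 in)² = 86.59 in^2
Rod-side annular area A_ann = π/4 × (10.5² − 5.51²) = 62.75 in^2
Piston speed v = Q_in/A_cap; rod-end outflow Q_out = v × A_ann = Q_in × A_ann/A_cap.

Q_out ≈ 325 gal/min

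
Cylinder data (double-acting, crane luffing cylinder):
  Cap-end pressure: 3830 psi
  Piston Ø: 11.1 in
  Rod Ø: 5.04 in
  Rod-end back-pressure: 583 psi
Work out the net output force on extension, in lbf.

F ≈ 3.26e5 lbf

Cap-side area A_cap = π/4 × (11.1 in)² = 96.77 in^2
Rod-side annular area A_ann = π/4 × (11.1² − 5.04²) = 76.82 in^2
Net thrust = P_cap·A_cap − P_rod·A_ann = 3.706e5 lbf − 44790 lbf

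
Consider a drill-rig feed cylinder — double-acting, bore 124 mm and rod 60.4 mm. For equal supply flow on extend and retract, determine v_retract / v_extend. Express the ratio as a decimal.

v_ret/v_ext ≈ 1.31

Cap-side area A_cap = π/4 × (124 mm)² = 12080 mm^2
Rod-side annular area A_ann = π/4 × (124² − 60.4²) = 9211 mm^2
For equal Q, v ∝ 1/A, so v_ret/v_ext = A_cap/A_ann.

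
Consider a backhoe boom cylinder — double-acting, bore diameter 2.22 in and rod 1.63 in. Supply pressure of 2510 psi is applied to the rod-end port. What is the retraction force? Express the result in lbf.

Rod-side annular area A_ann = π/4 × (2.22² − 1.63²) = 1.784 in^2
On retraction the pressure acts on the annular area (bore minus rod).
F = P × A_ann

F ≈ 4480 lbf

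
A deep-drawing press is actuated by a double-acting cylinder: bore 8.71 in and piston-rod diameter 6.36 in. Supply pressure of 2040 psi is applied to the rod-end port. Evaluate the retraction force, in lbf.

F ≈ 56700 lbf

Rod-side annular area A_ann = π/4 × (8.71² − 6.36²) = 27.81 in^2
On retraction the pressure acts on the annular area (bore minus rod).
F = P × A_ann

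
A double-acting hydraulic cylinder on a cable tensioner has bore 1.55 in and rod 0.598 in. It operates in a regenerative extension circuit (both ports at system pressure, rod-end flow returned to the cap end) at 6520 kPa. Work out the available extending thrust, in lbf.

F ≈ 266 lbf

With equal pressure on both faces, forces on the annular region cancel; the net push is pressure × rod cross-section.
Rod cross-section A_rod = π/4 × (0.598 in)² = 0.2809 in^2
F = P × A_rod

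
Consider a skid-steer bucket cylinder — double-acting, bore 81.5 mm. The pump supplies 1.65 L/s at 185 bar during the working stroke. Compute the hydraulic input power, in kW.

W ≈ 30.5 kW

Hydraulic power = P × Q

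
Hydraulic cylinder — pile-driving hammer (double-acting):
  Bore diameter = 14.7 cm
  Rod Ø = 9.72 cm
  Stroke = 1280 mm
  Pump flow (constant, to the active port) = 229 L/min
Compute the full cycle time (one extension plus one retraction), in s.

t ≈ 8.90 s

Cap-side area A_cap = π/4 × (14.7 cm)² = 169.7 cm^2
Rod-side annular area A_ann = π/4 × (14.7² − 9.72²) = 95.51 cm^2
t_ext = A_cap·L/Q = 5.692 s
t_ret = A_ann·L/Q = 3.203 s
t_cycle = t_ext + t_ret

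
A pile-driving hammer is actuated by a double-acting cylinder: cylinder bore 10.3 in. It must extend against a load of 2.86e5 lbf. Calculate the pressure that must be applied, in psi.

P ≈ 3430 psi

Cap-side area A_cap = π/4 × (10.3 in)² = 83.32 in^2
P = F / A = 2.86e5 lbf / A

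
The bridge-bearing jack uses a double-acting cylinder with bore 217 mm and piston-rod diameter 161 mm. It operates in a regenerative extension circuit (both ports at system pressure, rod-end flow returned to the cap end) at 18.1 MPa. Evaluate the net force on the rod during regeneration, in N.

F ≈ 3.68e5 N

With equal pressure on both faces, forces on the annular region cancel; the net push is pressure × rod cross-section.
Rod cross-section A_rod = π/4 × (161 mm)² = 20360 mm^2
F = P × A_rod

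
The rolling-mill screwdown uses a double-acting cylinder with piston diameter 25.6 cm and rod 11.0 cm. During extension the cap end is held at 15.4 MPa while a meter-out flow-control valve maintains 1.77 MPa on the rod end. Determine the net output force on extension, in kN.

F ≈ 718 kN

Cap-side area A_cap = π/4 × (25.6 cm)² = 514.7 cm^2
Rod-side annular area A_ann = π/4 × (25.6² − 11.0²) = 419.7 cm^2
Net thrust = P_cap·A_cap − P_rod·A_ann = 792.7 kN − 74.28 kN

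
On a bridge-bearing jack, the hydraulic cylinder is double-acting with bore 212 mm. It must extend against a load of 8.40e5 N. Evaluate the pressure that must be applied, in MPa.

P ≈ 23.8 MPa

Cap-side area A_cap = π/4 × (212 mm)² = 35300 mm^2
P = F / A = 8.40e5 N / A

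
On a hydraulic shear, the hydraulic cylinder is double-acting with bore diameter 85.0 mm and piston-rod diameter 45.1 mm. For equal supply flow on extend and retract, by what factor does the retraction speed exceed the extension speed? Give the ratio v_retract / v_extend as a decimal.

v_ret/v_ext ≈ 1.39

Cap-side area A_cap = π/4 × (85.0 mm)² = 5675 mm^2
Rod-side annular area A_ann = π/4 × (85.0² − 45.1²) = 4077 mm^2
For equal Q, v ∝ 1/A, so v_ret/v_ext = A_cap/A_ann.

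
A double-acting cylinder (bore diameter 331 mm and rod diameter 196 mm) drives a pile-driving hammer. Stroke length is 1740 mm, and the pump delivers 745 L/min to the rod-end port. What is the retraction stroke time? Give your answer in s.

Rod-side annular area A_ann = π/4 × (331² − 196²) = 55880 mm^2
Swept volume V = A × L; t = V / Q = A·L / Q

t ≈ 7.83 s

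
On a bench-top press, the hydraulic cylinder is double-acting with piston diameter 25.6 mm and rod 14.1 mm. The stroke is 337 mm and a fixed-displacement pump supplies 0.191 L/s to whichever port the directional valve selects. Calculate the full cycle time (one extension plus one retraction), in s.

Cap-side area A_cap = π/4 × (25.6 mm)² = 514.7 mm^2
Rod-side annular area A_ann = π/4 × (25.6² − 14.1²) = 358.6 mm^2
t_ext = A_cap·L/Q = 0.9082 s
t_ret = A_ann·L/Q = 0.6327 s
t_cycle = t_ext + t_ret

t ≈ 1.54 s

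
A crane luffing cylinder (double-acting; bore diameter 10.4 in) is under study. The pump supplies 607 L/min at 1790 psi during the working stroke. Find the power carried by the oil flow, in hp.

Hydraulic power = P × Q

W ≈ 167 hp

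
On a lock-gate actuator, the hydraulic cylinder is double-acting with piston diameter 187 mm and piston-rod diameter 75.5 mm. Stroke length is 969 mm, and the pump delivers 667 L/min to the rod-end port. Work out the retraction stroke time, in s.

Rod-side annular area A_ann = π/4 × (187² − 75.5²) = 22990 mm^2
Swept volume V = A × L; t = V / Q = A·L / Q

t ≈ 2.00 s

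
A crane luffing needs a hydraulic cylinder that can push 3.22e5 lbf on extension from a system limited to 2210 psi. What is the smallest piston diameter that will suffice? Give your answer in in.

Extension force acts on the full piston face: F = P × (π/4)D².
D = √(4F / (πP)) = √(4 × 3.22e5 lbf / (π × 2210 psi))

D ≈ 13.6 in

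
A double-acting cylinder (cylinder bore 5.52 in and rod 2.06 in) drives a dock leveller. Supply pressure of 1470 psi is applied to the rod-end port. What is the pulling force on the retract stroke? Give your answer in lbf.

F ≈ 30300 lbf

Rod-side annular area A_ann = π/4 × (5.52² − 2.06²) = 20.60 in^2
On retraction the pressure acts on the annular area (bore minus rod).
F = P × A_ann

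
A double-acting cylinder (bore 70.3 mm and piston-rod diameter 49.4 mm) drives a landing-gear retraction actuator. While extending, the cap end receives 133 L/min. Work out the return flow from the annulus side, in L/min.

Cap-side area A_cap = π/4 × (70.3 mm)² = 3882 mm^2
Rod-side annular area A_ann = π/4 × (70.3² − 49.4²) = 1965 mm^2
Piston speed v = Q_in/A_cap; rod-end outflow Q_out = v × A_ann = Q_in × A_ann/A_cap.

Q_out ≈ 67.3 L/min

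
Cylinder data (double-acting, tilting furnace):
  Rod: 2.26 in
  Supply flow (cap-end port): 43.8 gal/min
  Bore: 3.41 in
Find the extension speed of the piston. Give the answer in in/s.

v ≈ 18.5 in/s

Cap-side area A_cap = π/4 × (3.41 in)² = 9.133 in^2
v = Q / A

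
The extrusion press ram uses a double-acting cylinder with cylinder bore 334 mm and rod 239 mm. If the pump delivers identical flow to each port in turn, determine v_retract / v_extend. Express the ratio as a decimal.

v_ret/v_ext ≈ 2.05

Cap-side area A_cap = π/4 × (334 mm)² = 87620 mm^2
Rod-side annular area A_ann = π/4 × (334² − 239²) = 42750 mm^2
For equal Q, v ∝ 1/A, so v_ret/v_ext = A_cap/A_ann.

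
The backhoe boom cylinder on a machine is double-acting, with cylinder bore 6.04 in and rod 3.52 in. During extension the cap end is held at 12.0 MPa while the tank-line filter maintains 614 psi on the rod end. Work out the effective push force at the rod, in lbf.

F ≈ 38300 lbf

Cap-side area A_cap = π/4 × (6.04 in)² = 28.65 in^2
Rod-side annular area A_ann = π/4 × (6.04² − 3.52²) = 18.92 in^2
Net thrust = P_cap·A_cap − P_rod·A_ann = 49870 lbf − 11620 lbf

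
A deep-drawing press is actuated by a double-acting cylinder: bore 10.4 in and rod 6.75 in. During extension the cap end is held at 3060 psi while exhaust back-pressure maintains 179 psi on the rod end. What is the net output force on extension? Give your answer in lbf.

F ≈ 2.51e5 lbf

Cap-side area A_cap = π/4 × (10.4 in)² = 84.95 in^2
Rod-side annular area A_ann = π/4 × (10.4² − 6.75²) = 49.16 in^2
Net thrust = P_cap·A_cap − P_rod·A_ann = 2.599e5 lbf − 8800 lbf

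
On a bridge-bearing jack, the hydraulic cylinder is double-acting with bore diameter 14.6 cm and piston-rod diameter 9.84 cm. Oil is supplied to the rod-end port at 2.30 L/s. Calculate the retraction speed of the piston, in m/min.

Rod-side annular area A_ann = π/4 × (14.6² − 9.84²) = 91.37 cm^2
Flow into the rod-end port fills the annular volume.
v = Q / A

v ≈ 15.1 m/min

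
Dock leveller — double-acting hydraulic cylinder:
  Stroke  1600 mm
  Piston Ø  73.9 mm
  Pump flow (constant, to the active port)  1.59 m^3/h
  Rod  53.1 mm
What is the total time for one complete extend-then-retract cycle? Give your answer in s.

t ≈ 23.1 s

Cap-side area A_cap = π/4 × (73.9 mm)² = 4289 mm^2
Rod-side annular area A_ann = π/4 × (73.9² − 53.1²) = 2075 mm^2
t_ext = A_cap·L/Q = 15.54 s
t_ret = A_ann·L/Q = 7.516 s
t_cycle = t_ext + t_ret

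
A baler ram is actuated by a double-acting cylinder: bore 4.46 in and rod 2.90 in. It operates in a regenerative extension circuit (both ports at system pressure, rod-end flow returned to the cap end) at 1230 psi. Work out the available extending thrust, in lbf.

F ≈ 8120 lbf

With equal pressure on both faces, forces on the annular region cancel; the net push is pressure × rod cross-section.
Rod cross-section A_rod = π/4 × (2.90 in)² = 6.605 in^2
F = P × A_rod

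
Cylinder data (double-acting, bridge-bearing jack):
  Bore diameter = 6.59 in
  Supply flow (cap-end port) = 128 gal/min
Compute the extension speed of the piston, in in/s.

v ≈ 14.4 in/s

Cap-side area A_cap = π/4 × (6.59 in)² = 34.11 in^2
v = Q / A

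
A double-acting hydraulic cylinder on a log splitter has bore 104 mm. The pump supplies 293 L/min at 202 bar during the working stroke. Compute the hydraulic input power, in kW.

Hydraulic power = P × Q

W ≈ 98.6 kW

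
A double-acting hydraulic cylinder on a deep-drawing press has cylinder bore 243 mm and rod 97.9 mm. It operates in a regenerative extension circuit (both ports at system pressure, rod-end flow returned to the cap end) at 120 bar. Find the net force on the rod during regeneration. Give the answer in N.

F ≈ 90300 N

With equal pressure on both faces, forces on the annular region cancel; the net push is pressure × rod cross-section.
Rod cross-section A_rod = π/4 × (97.9 mm)² = 7528 mm^2
F = P × A_rod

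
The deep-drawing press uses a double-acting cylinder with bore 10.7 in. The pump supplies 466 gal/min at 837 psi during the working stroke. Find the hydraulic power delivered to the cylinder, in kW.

Hydraulic power = P × Q

W ≈ 170 kW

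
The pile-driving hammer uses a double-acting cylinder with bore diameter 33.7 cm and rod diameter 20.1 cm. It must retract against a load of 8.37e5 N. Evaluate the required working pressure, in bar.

P ≈ 146 bar

Rod-side annular area A_ann = π/4 × (33.7² − 20.1²) = 574.7 cm^2
Retraction: pressure acts on the annular area.
P = F / A = 8.37e5 N / A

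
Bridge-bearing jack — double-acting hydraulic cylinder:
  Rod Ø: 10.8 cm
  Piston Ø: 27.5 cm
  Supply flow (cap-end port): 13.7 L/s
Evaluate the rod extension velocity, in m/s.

v ≈ 0.231 m/s

Cap-side area A_cap = π/4 × (27.5 cm)² = 594.0 cm^2
v = Q / A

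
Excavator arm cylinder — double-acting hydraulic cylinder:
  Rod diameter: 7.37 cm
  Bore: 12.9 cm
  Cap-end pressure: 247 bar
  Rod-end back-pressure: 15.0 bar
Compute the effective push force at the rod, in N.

Cap-side area A_cap = π/4 × (12.9 cm)² = 130.7 cm^2
Rod-side annular area A_ann = π/4 × (12.9² − 7.37²) = 88.04 cm^2
Net thrust = P_cap·A_cap − P_rod·A_ann = 3.228e5 N − 13210 N

F ≈ 3.10e5 N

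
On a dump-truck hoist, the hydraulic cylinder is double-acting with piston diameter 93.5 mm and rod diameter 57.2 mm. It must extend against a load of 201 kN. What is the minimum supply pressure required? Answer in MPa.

Cap-side area A_cap = π/4 × (93.5 mm)² = 6866 mm^2
P = F / A = 201 kN / A

P ≈ 29.3 MPa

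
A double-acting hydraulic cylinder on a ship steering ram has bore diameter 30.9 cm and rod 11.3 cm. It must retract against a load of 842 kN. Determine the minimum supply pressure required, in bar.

Rod-side annular area A_ann = π/4 × (30.9² − 11.3²) = 649.6 cm^2
Retraction: pressure acts on the annular area.
P = F / A = 842 kN / A

P ≈ 130 bar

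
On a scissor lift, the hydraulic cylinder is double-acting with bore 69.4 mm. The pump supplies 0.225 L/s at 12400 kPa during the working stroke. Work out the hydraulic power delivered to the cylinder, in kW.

Hydraulic power = P × Q

W ≈ 2.79 kW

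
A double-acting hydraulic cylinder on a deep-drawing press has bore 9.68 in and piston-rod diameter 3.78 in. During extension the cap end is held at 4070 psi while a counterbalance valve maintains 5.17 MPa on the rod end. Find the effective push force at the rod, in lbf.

Cap-side area A_cap = π/4 × (9.68 in)² = 73.59 in^2
Rod-side annular area A_ann = π/4 × (9.68² − 3.78²) = 62.37 in^2
Net thrust = P_cap·A_cap − P_rod·A_ann = 2.995e5 lbf − 46770 lbf

F ≈ 2.53e5 lbf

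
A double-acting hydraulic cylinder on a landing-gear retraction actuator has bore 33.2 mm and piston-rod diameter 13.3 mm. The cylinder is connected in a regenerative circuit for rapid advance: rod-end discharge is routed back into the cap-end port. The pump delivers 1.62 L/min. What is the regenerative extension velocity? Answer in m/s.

In regeneration the rod-end outflow joins the pump flow into the cap end, so the net volume the pump must supply per unit advance equals the rod cross-section area.
Rod cross-section A_rod = π/4 × (13.3 mm)² = 138.9 mm^2
v = Q_pump / A_rod

v ≈ 0.194 m/s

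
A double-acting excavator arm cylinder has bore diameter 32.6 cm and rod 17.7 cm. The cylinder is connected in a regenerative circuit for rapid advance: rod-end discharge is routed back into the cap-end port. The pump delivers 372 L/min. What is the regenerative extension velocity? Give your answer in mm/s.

In regeneration the rod-end outflow joins the pump flow into the cap end, so the net volume the pump must supply per unit advance equals the rod cross-section area.
Rod cross-section A_rod = π/4 × (17.7 cm)² = 246.1 cm^2
v = Q_pump / A_rod

v ≈ 252 mm/s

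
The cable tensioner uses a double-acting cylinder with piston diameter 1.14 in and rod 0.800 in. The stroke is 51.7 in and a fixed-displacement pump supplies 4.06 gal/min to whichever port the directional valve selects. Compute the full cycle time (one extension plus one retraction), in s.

Cap-side area A_cap = π/4 × (1.14 in)² = 1.021 in^2
Rod-side annular area A_ann = π/4 × (1.14² − 0.800²) = 0.5180 in^2
t_ext = A_cap·L/Q = 3.376 s
t_ret = A_ann·L/Q = 1.713 s
t_cycle = t_ext + t_ret

t ≈ 5.09 s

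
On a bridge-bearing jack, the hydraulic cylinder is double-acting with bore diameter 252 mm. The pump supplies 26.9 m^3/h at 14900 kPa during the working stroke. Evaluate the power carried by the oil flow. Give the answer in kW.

Hydraulic power = P × Q

W ≈ 111 kW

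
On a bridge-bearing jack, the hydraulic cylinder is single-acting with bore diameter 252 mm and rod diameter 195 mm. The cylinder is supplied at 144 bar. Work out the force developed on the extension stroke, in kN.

Cap-side area A_cap = π/4 × (252 mm)² = 49880 mm^2
F = P × A_cap = 144 bar × A_cap

F ≈ 718 kN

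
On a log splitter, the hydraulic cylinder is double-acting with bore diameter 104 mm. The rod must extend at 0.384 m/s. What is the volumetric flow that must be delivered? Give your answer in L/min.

Q ≈ 196 L/min

Cap-side area A_cap = π/4 × (104 mm)² = 8495 mm^2
Q = A × v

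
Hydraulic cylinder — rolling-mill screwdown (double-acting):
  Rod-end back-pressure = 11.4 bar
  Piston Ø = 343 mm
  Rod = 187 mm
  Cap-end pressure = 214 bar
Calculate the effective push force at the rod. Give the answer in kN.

F ≈ 1900 kN

Cap-side area A_cap = π/4 × (343 mm)² = 92400 mm^2
Rod-side annular area A_ann = π/4 × (343² − 187²) = 64940 mm^2
Net thrust = P_cap·A_cap − P_rod·A_ann = 1977 kN − 74.03 kN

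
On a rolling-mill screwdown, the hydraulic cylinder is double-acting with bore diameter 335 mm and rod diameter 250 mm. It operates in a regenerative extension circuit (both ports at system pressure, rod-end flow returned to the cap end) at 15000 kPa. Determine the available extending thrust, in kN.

With equal pressure on both faces, forces on the annular region cancel; the net push is pressure × rod cross-section.
Rod cross-section A_rod = π/4 × (250 mm)² = 49090 mm^2
F = P × A_rod

F ≈ 736 kN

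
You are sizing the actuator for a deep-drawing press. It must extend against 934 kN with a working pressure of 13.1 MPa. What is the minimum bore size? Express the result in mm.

Extension force acts on the full piston face: F = P × (π/4)D².
D = √(4F / (πP)) = √(4 × 934 kN / (π × 13.1 MPa))

D ≈ 301 mm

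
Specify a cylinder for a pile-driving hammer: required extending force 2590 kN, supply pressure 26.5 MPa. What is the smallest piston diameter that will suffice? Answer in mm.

D ≈ 353 mm

Extension force acts on the full piston face: F = P × (π/4)D².
D = √(4F / (πP)) = √(4 × 2590 kN / (π × 26.5 MPa))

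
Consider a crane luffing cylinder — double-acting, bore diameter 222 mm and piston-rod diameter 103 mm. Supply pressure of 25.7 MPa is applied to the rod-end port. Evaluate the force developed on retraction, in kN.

Rod-side annular area A_ann = π/4 × (222² − 103²) = 30380 mm^2
On retraction the pressure acts on the annular area (bore minus rod).
F = P × A_ann

F ≈ 781 kN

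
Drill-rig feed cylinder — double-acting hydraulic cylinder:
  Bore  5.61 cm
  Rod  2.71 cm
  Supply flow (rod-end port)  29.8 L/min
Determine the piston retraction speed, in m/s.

v ≈ 0.262 m/s

Rod-side annular area A_ann = π/4 × (5.61² − 2.71²) = 18.95 cm^2
Flow into the rod-end port fills the annular volume.
v = Q / A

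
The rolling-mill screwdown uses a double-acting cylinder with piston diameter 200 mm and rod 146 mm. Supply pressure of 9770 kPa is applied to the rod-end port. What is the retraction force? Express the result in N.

F ≈ 1.43e5 N

Rod-side annular area A_ann = π/4 × (200² − 146²) = 14670 mm^2
On retraction the pressure acts on the annular area (bore minus rod).
F = P × A_ann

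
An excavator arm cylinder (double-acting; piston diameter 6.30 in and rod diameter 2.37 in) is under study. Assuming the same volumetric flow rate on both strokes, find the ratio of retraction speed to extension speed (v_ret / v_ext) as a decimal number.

Cap-side area A_cap = π/4 × (6.30 in)² = 31.17 in^2
Rod-side annular area A_ann = π/4 × (6.30² − 2.37²) = 26.76 in^2
For equal Q, v ∝ 1/A, so v_ret/v_ext = A_cap/A_ann.

v_ret/v_ext ≈ 1.16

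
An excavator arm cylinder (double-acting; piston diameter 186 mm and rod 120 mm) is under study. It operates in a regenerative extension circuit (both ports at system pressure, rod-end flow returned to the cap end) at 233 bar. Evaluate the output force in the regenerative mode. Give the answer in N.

With equal pressure on both faces, forces on the annular region cancel; the net push is pressure × rod cross-section.
Rod cross-section A_rod = π/4 × (120 mm)² = 11310 mm^2
F = P × A_rod

F ≈ 2.64e5 N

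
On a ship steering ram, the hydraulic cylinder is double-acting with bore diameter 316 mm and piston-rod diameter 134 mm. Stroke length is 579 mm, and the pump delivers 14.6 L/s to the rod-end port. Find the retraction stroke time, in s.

t ≈ 2.55 s

Rod-side annular area A_ann = π/4 × (316² − 134²) = 64320 mm^2
Swept volume V = A × L; t = V / Q = A·L / Q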